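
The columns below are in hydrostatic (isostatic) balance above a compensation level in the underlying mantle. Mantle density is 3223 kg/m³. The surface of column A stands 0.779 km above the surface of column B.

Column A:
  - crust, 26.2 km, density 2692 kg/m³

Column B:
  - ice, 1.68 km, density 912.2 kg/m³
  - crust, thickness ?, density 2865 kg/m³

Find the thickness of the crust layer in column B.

21 km

Take the compensation level at the base of the deeper column (depth z_c below the surface of column A) and equate Σ ρ_i t_i down to z_c; mantle fills any gap and the z_c terms cancel.
Column A: 26.2×2692 + (z_c − 26.2)×3223
Column B: 0.779×0 + 1.68×912.2 + x×2865 + (z_c − 0.779 − 1.68 − x)×3223
The z_c×3223 term appears on both sides and cancels. Collect the known terms of each column as K = Σ(ρt)_known − 3223 × (depth of known layers): K_A = 70530.4 − 3223×26.2 = −13912.2; K_B = 1532.496 − 3223×(0.779 + 1.68) = −6392.861.
Balance: K_A = K_B − x×(3223 − 2865), so x = (K_B − K_A)/(3223 − 2865) = 7519.34/358 = 21 km.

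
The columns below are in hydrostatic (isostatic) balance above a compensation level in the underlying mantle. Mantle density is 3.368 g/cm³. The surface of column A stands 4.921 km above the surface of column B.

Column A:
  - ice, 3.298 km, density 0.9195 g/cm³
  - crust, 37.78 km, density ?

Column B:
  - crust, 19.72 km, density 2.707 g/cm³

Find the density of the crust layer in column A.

2.8 g/cm³

Take the compensation level at the base of the deeper column (depth z_c below the surface of column A) and equate Σ ρ_i t_i down to z_c; mantle fills any gap and the z_c terms cancel.
Column A: 3.298×0.9195 + 37.78×ρ + (z_c − 41.078)×3.368
Column B: 4.921×0 + 19.72×2.707 + (z_c − 4.921 − 19.72)×3.368
The z_c×3.368 term appears on both sides and cancels. Collect the known terms of each column as K = Σ(ρt)_known − 3.368 × (depth of known layers): K_A = 3.032511 − 3.368×41.078 = −135.318193; K_B = 53.38204 − 3.368×(4.921 + 19.72) = −29.608848.
Balance: K_A + 37.78×ρ = K_B, so ρ = (K_B − K_A)/37.78 = 105.709/37.78 = 2.8 g/cm³.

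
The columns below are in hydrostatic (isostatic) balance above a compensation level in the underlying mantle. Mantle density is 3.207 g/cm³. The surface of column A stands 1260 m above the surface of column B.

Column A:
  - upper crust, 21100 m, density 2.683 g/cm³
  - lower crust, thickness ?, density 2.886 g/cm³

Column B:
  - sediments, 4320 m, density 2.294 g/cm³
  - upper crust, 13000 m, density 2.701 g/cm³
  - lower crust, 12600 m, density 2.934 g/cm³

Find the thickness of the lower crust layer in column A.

Take the compensation level at the base of the deeper column (depth z_c below the surface of column A) and equate Σ ρ_i t_i down to z_c; mantle fills any gap and the z_c terms cancel.
Column A: 21100×2.683 + x×2.886 + (z_c − 21100 − x)×3.207
Column B: 1260×0 + 4320×2.294 + 13000×2.701 + 12600×2.934 + (z_c − 1260 − 29920)×3.207
The z_c×3.207 term appears on both sides and cancels. Collect the known terms of each column as K = Σ(ρt)_known − 3.207 × (depth of known layers): K_A = 56611.3 − 3.207×21100 = −11056.4; K_B = 81991.48 − 3.207×(1260 + 29920) = −18002.78.
Balance: K_A − x×(3.207 − 2.886) = K_B, so x = (K_A − K_B)/(3.207 − 2.886) = 6946.38/0.321 = 21600 m.

21600 m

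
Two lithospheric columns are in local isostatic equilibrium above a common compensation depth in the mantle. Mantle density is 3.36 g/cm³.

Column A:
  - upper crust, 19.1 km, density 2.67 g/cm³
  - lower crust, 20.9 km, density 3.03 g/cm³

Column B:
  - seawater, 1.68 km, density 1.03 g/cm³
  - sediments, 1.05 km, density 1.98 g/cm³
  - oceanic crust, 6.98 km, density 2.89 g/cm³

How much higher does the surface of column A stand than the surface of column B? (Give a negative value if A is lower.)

3.4 km

For any compensation level in the mantle, the mantle terms cancel and isostasy reduces to e = (Σt_A − Σt_B) − (Σ(ρt)_A − Σ(ρt)_B) / ρ_m.
Σt_A = 40 km; Σt_B = 9.71 km; Σ(ρt)_A = 114.324; Σ(ρt)_B = 23.9816 (in km·g/cm³).
e = (40 − 9.71) − (114.324 − 23.9816) / 3.36 = 3.4 km.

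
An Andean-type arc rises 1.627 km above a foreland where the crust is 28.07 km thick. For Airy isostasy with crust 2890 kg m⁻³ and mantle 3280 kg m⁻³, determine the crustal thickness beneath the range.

Root depth r = h ρ_c / (ρ_m − ρ_c) = 1.627 km × 2890 / 390 = 12.06 km.
Total thickness = T + h + r = 28.07 km + 1.627 km + 12.06 km = 41.8 km.

41.8 km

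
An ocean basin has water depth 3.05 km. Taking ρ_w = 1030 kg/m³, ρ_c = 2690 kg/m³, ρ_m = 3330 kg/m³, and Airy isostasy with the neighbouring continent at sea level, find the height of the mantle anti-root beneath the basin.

Balancing pressure at the compensation depth: replacing crust with seawater at the top is compensated by replacing crust with mantle at the base: d (ρ_c − ρ_w) = a (ρ_m − ρ_c).
a = d (ρ_c − ρ_w)/(ρ_m − ρ_c) = 3.05 km × 1660/640 = 7.91 km.

7.91 km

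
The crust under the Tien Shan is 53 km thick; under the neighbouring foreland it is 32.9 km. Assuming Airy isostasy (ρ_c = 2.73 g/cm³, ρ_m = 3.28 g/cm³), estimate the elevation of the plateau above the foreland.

3.37 km

Excess crust Δ = 53 km − 32.9 km = 20.1 km, split between elevation h and root r with h + r = Δ.
Airy balance ρ_c h = (ρ_m − ρ_c) r gives r = h ρ_c/(ρ_m − ρ_c), so h (1 + ρ_c/(ρ_m − ρ_c)) = Δ, i.e. h = Δ (ρ_m − ρ_c)/ρ_m.
h = 20.1 km × 0.55/3.28 = 3.37 km.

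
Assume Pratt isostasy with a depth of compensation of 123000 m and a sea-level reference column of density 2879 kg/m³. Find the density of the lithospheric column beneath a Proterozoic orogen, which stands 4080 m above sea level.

Pratt balance: ρ_ref D = ρ (D + h).
ρ = ρ_ref D/(D + h) = 2879 × 123000 m/(123000 m + 4080 m) = 2790 kg/m³.

2790 kg/m³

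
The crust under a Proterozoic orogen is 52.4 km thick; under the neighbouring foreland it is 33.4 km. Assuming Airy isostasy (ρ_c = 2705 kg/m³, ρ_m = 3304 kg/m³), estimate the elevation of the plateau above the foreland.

3.44 km

Excess crust Δ = 52.4 km − 33.4 km = 19 km, split between elevation h and root r with h + r = Δ.
Airy balance ρ_c h = (ρ_m − ρ_c) r gives r = h ρ_c/(ρ_m − ρ_c), so h (1 + ρ_c/(ρ_m − ρ_c)) = Δ, i.e. h = Δ (ρ_m − ρ_c)/ρ_m.
h = 19 km × 599/3304 = 3.44 km.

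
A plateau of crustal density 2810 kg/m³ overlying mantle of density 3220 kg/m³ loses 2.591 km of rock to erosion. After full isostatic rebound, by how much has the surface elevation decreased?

0.33 km

Rebound u = e ρ_c/ρ_m = 2.591 km × 2810/3220 = 2.261 km.
Net surface drop = e − u = 2.591 km − 2.261 km = e (ρ_m − ρ_c)/ρ_m = 0.33 km.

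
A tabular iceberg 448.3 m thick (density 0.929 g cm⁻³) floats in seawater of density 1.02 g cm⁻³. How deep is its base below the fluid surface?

408 m

Draft d = t ρ_obj/ρ_fluid = 448.3 m × 0.929/1.02 = 408 m.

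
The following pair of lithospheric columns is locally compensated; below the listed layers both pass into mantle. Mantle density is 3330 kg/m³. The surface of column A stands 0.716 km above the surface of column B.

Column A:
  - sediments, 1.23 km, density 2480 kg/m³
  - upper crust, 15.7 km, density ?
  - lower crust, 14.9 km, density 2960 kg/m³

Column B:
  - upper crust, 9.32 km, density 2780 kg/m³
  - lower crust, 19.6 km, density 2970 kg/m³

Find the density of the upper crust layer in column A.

2820 kg/m³

Take the compensation level at the base of the deeper column (depth z_c below the surface of column A) and equate Σ ρ_i t_i down to z_c; mantle fills any gap and the z_c terms cancel.
Column A: 1.23×2480 + 15.7×ρ + 14.9×2960 + (z_c − 31.83)×3330
Column B: 0.716×0 + 9.32×2780 + 19.6×2970 + (z_c − 0.716 − 28.92)×3330
The z_c×3330 term appears on both sides and cancels. Collect the known terms of each column as K = Σ(ρt)_known − 3330 × (depth of known layers): K_A = 47154.4 − 3330×31.83 = −58839.5; K_B = 84121.6 − 3330×(0.716 + 28.92) = −14566.28.
Balance: K_A + 15.7×ρ = K_B, so ρ = (K_B − K_A)/15.7 = 44273.2/15.7 = 2820 kg/m³.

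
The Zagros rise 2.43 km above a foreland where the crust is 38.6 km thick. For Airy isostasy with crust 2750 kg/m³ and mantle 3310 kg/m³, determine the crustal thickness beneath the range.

Root depth r = h ρ_c / (ρ_m − ρ_c) = 2.43 km × 2750 / 560 = 11.93 km.
Total thickness = T + h + r = 38.6 km + 2.43 km + 11.93 km = 53 km.

53 km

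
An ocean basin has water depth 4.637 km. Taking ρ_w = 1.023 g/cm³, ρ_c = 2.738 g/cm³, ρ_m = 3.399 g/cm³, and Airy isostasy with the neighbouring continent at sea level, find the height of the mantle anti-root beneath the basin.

12 km

By Archimedes' principle applied to the lithosphere: replacing crust with seawater at the top is compensated by replacing crust with mantle at the base: d (ρ_c − ρ_w) = a (ρ_m − ρ_c).
a = d (ρ_c − ρ_w)/(ρ_m − ρ_c) = 4.637 km × 1.715/0.661 = 12 km.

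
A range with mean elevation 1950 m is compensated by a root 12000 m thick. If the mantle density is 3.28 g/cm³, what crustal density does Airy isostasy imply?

ρ_c h = (ρ_m − ρ_c) r → ρ_c (h + r) = ρ_m r → ρ_c = ρ_m r / (h + r).
ρ_c = 3.28 × 12000 m / (1950 m + 12000 m) = 2.82 g/cm³.

2.82 g/cm³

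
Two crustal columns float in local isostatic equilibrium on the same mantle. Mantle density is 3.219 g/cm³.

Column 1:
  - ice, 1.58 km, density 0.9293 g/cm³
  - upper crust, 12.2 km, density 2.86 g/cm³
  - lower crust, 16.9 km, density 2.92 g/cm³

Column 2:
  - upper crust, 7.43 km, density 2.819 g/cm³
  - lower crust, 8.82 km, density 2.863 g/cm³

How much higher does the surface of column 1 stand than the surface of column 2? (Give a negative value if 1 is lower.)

2.16 km

For any compensation level in the mantle, the mantle terms cancel and isostasy reduces to e = (Σt_1 − Σt_2) − (Σ(ρt)_1 − Σ(ρt)_2) / ρ_m.
Σt_1 = 30.68 km; Σt_2 = 16.25 km; Σ(ρt)_1 = 85.708294; Σ(ρt)_2 = 46.19683 (in km·g/cm³).
e = (30.68 − 16.25) − (85.708294 − 46.19683) / 3.219 = 2.16 km.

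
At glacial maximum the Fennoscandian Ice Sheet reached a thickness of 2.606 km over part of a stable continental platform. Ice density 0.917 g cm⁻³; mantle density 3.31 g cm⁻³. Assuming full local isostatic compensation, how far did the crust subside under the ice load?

0.722 km

Balancing pressure at the compensation depth: the ice load ρ_ice t is balanced by mantle displaced below, ρ_m s.
s = t ρ_ice / ρ_m = 2.606 km × 0.917/3.31 = 0.722 km.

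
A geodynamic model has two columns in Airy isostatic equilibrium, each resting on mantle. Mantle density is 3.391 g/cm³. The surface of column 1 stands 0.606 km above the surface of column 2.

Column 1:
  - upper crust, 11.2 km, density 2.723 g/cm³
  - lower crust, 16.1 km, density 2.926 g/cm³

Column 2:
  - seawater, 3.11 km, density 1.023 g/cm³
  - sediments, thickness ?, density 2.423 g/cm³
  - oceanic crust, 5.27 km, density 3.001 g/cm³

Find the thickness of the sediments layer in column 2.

Take the compensation level at the base of the deeper column (depth z_c below the surface of column 1) and equate Σ ρ_i t_i down to z_c; mantle fills any gap and the z_c terms cancel.
Column 1: 11.2×2.723 + 16.1×2.926 + (z_c − 27.3)×3.391
Column 2: 0.606×0 + 3.11×1.023 + x×2.423 + 5.27×3.001 + (z_c − 0.606 − 8.38 − x)×3.391
The z_c×3.391 term appears on both sides and cancels. Collect the known terms of each column as K = Σ(ρt)_known − 3.391 × (depth of known layers): K_1 = 77.6062 − 3.391×27.3 = −14.9681; K_2 = 18.9968 − 3.391×(0.606 + 8.38) = −11.474726.
Balance: K_1 = K_2 − x×(3.391 − 2.423), so x = (K_2 − K_1)/(3.391 − 2.423) = 3.49337/0.968 = 3.61 km.

3.61 km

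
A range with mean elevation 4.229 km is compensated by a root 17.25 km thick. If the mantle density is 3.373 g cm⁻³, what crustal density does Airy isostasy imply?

ρ_c h = (ρ_m − ρ_c) r → ρ_c (h + r) = ρ_m r → ρ_c = ρ_m r / (h + r).
ρ_c = 3.373 × 17.25 km / (4.229 km + 17.25 km) = 2.71 g cm⁻³.

2.71 g cm⁻³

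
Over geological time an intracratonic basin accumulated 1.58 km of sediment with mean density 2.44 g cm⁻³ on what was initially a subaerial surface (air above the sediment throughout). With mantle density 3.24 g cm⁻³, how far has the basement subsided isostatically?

Subaerial load: s = t ρ_sed / ρ_m = 1.58 km × 2.44/3.24 = 1.19 km.

1.19 km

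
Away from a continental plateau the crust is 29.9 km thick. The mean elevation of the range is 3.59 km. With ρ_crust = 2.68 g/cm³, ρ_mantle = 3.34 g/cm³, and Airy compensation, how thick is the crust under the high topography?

Root depth r = h ρ_c / (ρ_m − ρ_c) = 3.59 km × 2.68 / 0.66 = 14.58 km.
Total thickness = T + h + r = 29.9 km + 3.59 km + 14.58 km = 48.1 km.

48.1 km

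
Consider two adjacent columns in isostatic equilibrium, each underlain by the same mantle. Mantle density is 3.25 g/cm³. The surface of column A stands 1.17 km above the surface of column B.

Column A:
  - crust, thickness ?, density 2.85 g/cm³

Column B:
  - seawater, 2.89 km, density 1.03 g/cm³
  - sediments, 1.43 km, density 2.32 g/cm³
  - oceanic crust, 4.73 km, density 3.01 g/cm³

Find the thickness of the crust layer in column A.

31.7 km

Take the compensation level at the base of the deeper column (depth z_c below the surface of column A) and equate Σ ρ_i t_i down to z_c; mantle fills any gap and the z_c terms cancel.
Column A: x×2.85 + (z_c − 0 − x)×3.25
Column B: 1.17×0 + 2.89×1.03 + 1.43×2.32 + 4.73×3.01 + (z_c − 1.17 − 9.05)×3.25
The z_c×3.25 term appears on both sides and cancels. Collect the known terms of each column as K = Σ(ρt)_known − 3.25 × (depth of known layers): K_A = 0 − 3.25×0 = 0; K_B = 20.5316 − 3.25×(1.17 + 9.05) = −12.6834.
Balance: K_A − x×(3.25 − 2.85) = K_B, so x = (K_A − K_B)/(3.25 − 2.85) = 12.6834/0.4 = 31.7 km.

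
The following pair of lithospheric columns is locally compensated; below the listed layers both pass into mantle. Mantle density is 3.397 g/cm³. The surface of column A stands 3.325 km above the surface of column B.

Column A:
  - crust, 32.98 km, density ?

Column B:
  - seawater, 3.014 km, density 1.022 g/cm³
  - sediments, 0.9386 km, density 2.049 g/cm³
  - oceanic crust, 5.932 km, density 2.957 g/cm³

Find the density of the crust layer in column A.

Take the compensation level at the base of the deeper column (depth z_c below the surface of column A) and equate Σ ρ_i t_i down to z_c; mantle fills any gap and the z_c terms cancel.
Column A: 32.98×ρ + (z_c − 32.98)×3.397
Column B: 3.325×0 + 3.014×1.022 + 0.9386×2.049 + 5.932×2.957 + (z_c − 3.325 − 9.8846)×3.397
The z_c×3.397 term appears on both sides and cancels. Collect the known terms of each column as K = Σ(ρt)_known − 3.397 × (depth of known layers): K_A = 0 − 3.397×32.98 = −112.03306; K_B = 22.5444234 − 3.397×(3.325 + 9.8846) = −22.3285878.
Balance: K_A + 32.98×ρ = K_B, so ρ = (K_B − K_A)/32.98 = 89.7045/32.98 = 2.72 g/cm³.

2.72 g/cm³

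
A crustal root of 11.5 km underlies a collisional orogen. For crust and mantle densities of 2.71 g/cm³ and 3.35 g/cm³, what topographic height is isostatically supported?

2.72 km

For local isostatic compensation: ρ_c h = (ρ_m − ρ_c) r.
h = r (ρ_m − ρ_c) / ρ_c = 11.5 km × (3.35 − 2.71) / 2.71 = 2.72 km.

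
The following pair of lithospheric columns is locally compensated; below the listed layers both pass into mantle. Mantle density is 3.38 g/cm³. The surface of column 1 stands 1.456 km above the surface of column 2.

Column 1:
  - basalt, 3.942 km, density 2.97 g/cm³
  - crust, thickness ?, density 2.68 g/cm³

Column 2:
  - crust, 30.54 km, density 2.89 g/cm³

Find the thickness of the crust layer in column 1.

26.1 km

Take the compensation level at the base of the deeper column (depth z_c below the surface of column 1) and equate Σ ρ_i t_i down to z_c; mantle fills any gap and the z_c terms cancel.
Column 1: 3.942×2.97 + x×2.68 + (z_c − 3.942 − x)×3.38
Column 2: 1.456×0 + 30.54×2.89 + (z_c − 1.456 − 30.54)×3.38
The z_c×3.38 term appears on both sides and cancels. Collect the known terms of each column as K = Σ(ρt)_known − 3.38 × (depth of known layers): K_1 = 11.70774 − 3.38×3.942 = −1.61622; K_2 = 88.2606 − 3.38×(1.456 + 30.54) = −19.88588.
Balance: K_1 − x×(3.38 − 2.68) = K_2, so x = (K_1 − K_2)/(3.38 − 2.68) = 18.2697/0.7 = 26.1 km.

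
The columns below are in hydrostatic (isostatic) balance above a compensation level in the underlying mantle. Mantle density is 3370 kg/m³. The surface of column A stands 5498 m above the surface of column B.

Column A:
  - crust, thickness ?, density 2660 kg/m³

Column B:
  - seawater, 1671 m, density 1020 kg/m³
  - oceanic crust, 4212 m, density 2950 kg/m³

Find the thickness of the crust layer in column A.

34100 m

Take the compensation level at the base of the deeper column (depth z_c below the surface of column A) and equate Σ ρ_i t_i down to z_c; mantle fills any gap and the z_c terms cancel.
Column A: x×2660 + (z_c − 0 − x)×3370
Column B: 5498×0 + 1671×1020 + 4212×2950 + (z_c − 5498 − 5883)×3370
The z_c×3370 term appears on both sides and cancels. Collect the known terms of each column as K = Σ(ρt)_known − 3370 × (depth of known layers): K_A = 0 − 3370×0 = 0; K_B = 14129820 − 3370×(5498 + 5883) = −24224150.
Balance: K_A − x×(3370 − 2660) = K_B, so x = (K_A − K_B)/(3370 − 2660) = 24224200/710 = 34100 m.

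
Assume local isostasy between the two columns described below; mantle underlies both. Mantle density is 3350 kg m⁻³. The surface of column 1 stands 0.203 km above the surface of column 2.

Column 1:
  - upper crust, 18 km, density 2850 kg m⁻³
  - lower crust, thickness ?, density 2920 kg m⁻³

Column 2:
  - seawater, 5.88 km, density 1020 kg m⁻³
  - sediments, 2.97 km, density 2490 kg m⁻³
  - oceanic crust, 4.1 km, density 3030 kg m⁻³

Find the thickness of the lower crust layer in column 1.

Take the compensation level at the base of the deeper column (depth z_c below the surface of column 1) and equate Σ ρ_i t_i down to z_c; mantle fills any gap and the z_c terms cancel.
Column 1: 18×2850 + x×2920 + (z_c − 18 − x)×3350
Column 2: 0.203×0 + 5.88×1020 + 2.97×2490 + 4.1×3030 + (z_c − 0.203 − 12.95)×3350
The z_c×3350 term appears on both sides and cancels. Collect the known terms of each column as K = Σ(ρt)_known − 3350 × (depth of known layers): K_1 = 51300 − 3350×18 = −9000; K_2 = 25815.9 − 3350×(0.203 + 12.95) = −18246.65.
Balance: K_1 − x×(3350 − 2920) = K_2, so x = (K_1 − K_2)/(3350 − 2920) = 9246.65/430 = 21.5 km.

21.5 km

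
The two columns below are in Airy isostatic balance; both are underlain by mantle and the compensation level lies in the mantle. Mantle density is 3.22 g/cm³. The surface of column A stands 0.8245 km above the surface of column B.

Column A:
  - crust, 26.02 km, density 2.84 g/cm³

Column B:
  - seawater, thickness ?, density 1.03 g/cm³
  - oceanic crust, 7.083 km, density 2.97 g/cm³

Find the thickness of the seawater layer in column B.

2.49 km

Take the compensation level at the base of the deeper column (depth z_c below the surface of column A) and equate Σ ρ_i t_i down to z_c; mantle fills any gap and the z_c terms cancel.
Column A: 26.02×2.84 + (z_c − 26.02)×3.22
Column B: 0.8245×0 + x×1.03 + 7.083×2.97 + (z_c − 0.8245 − 7.083 − x)×3.22
The z_c×3.22 term appears on both sides and cancels. Collect the known terms of each column as K = Σ(ρt)_known − 3.22 × (depth of known layers): K_A = 73.8968 − 3.22×26.02 = −9.8876; K_B = 21.03651 − 3.22×(0.8245 + 7.083) = −4.42564.
Balance: K_A = K_B − x×(3.22 − 1.03), so x = (K_B − K_A)/(3.22 − 1.03) = 5.46196/2.19 = 2.49 km.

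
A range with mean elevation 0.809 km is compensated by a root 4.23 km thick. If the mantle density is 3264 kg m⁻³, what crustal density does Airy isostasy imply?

2740 kg m⁻³

ρ_c h = (ρ_m − ρ_c) r → ρ_c (h + r) = ρ_m r → ρ_c = ρ_m r / (h + r).
ρ_c = 3264 × 4.23 km / (0.809 km + 4.23 km) = 2740 kg m⁻³.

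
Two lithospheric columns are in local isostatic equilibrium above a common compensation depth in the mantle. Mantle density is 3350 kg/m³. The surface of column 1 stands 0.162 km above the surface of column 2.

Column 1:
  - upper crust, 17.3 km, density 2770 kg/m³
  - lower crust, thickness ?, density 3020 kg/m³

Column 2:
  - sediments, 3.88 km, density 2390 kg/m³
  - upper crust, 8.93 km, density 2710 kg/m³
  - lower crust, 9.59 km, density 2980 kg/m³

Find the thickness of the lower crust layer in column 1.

10.6 km

Take the compensation level at the base of the deeper column (depth z_c below the surface of column 1) and equate Σ ρ_i t_i down to z_c; mantle fills any gap and the z_c terms cancel.
Column 1: 17.3×2770 + x×3020 + (z_c − 17.3 − x)×3350
Column 2: 0.162×0 + 3.88×2390 + 8.93×2710 + 9.59×2980 + (z_c − 0.162 − 22.4)×3350
The z_c×3350 term appears on both sides and cancels. Collect the known terms of each column as K = Σ(ρt)_known − 3350 × (depth of known layers): K_1 = 47921 − 3350×17.3 = −10034; K_2 = 62051.7 − 3350×(0.162 + 22.4) = −13531.
Balance: K_1 − x×(3350 − 3020) = K_2, so x = (K_1 − K_2)/(3350 − 3020) = 3497/330 = 10.6 km.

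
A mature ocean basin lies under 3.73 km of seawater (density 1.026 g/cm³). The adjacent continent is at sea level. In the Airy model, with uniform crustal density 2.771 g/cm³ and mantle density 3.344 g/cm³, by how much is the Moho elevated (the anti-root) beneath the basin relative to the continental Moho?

11.4 km

By Archimedes' principle applied to the lithosphere: replacing crust with seawater at the top is compensated by replacing crust with mantle at the base: d (ρ_c − ρ_w) = a (ρ_m − ρ_c).
a = d (ρ_c − ρ_w)/(ρ_m − ρ_c) = 3.73 km × 1.745/0.573 = 11.4 km.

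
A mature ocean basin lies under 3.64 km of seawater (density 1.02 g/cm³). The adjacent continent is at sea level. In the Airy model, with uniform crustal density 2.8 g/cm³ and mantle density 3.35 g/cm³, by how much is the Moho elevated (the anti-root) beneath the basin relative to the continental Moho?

11.8 km

Equating mass per unit area of the two columns: replacing crust with seawater at the top is compensated by replacing crust with mantle at the base: d (ρ_c − ρ_w) = a (ρ_m − ρ_c).
a = d (ρ_c − ρ_w)/(ρ_m − ρ_c) = 3.64 km × 1.78/0.55 = 11.8 km.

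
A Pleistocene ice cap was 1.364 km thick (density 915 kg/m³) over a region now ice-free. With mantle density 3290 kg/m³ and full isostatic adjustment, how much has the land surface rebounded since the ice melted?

Removing the load lets mantle flow back in; uplift u satisfies ρ_ice t = ρ_m u.
u = t ρ_ice/ρ_m = 1.364 km × 915/3290 = 0.379 km.

0.379 km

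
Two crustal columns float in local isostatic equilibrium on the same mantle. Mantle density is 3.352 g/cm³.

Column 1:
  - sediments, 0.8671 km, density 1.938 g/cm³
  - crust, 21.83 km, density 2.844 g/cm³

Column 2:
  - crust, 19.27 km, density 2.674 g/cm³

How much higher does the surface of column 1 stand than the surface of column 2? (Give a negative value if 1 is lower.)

For any compensation level in the mantle, the mantle terms cancel and isostasy reduces to e = (Σt_1 − Σt_2) − (Σ(ρt)_1 − Σ(ρt)_2) / ρ_m.
Σt_1 = 22.6971 km; Σt_2 = 19.27 km; Σ(ρt)_1 = 63.7649598; Σ(ρt)_2 = 51.52798 (in km·g/cm³).
e = (22.6971 − 19.27) − (63.7649598 − 51.52798) / 3.352 = −0.224 km.

−0.224 km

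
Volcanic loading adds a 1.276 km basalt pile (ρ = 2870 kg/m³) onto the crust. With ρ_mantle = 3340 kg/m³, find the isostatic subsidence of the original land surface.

Subaerial loading: s = t ρ_load / ρ_m.
s = 1.276 km × 2870/3340 = 1.1 km.

1.1 km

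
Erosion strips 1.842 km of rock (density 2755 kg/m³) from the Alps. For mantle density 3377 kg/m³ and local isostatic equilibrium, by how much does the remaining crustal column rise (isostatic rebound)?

1.5 km

Unloading: uplift u = e ρ_c/ρ_m = 1.842 km × 2755/3377 = 1.5 km.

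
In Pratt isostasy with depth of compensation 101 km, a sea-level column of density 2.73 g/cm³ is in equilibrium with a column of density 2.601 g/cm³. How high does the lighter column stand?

ρ_ref D = ρ (D + h) → h = D (ρ_ref − ρ)/ρ.
h = 101 km × (2.73 − 2.601)/2.601 = 5.01 km.

5.01 km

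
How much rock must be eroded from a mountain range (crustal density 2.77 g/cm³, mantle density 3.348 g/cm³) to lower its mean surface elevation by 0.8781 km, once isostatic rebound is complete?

Net drop Δ = e − u = e − e ρ_c/ρ_m = e (ρ_m − ρ_c)/ρ_m.
e = Δ ρ_m/(ρ_m − ρ_c) = 0.8781 km × 3.348/0.578 = 5.09 km.

5.09 km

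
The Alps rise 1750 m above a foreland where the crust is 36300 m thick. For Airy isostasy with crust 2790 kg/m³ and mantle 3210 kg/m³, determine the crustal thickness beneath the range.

49700 m

Root depth r = h ρ_c / (ρ_m − ρ_c) = 1750 m × 2790 / 420 = 11620 m.
Total thickness = T + h + r = 36300 m + 1750 m + 11620 m = 49700 m.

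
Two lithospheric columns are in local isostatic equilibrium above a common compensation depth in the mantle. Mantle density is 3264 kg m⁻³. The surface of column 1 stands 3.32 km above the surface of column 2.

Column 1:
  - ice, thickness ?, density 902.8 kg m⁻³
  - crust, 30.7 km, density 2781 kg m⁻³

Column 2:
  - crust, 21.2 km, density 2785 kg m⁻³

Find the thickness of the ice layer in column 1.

Take the compensation level at the base of the deeper column (depth z_c below the surface of column 1) and equate Σ ρ_i t_i down to z_c; mantle fills any gap and the z_c terms cancel.
Column 1: x×902.8 + 30.7×2781 + (z_c − 30.7 − x)×3264
Column 2: 3.32×0 + 21.2×2785 + (z_c − 3.32 − 21.2)×3264
The z_c×3264 term appears on both sides and cancels. Collect the known terms of each column as K = Σ(ρt)_known − 3264 × (depth of known layers): K_1 = 85376.7 − 3264×30.7 = −14828.1; K_2 = 59042 − 3264×(3.32 + 21.2) = −20991.28.
Balance: K_1 − x×(3264 − 902.8) = K_2, so x = (K_1 − K_2)/(3264 − 902.8) = 6163.18/2361.2 = 2.61 km.

2.61 km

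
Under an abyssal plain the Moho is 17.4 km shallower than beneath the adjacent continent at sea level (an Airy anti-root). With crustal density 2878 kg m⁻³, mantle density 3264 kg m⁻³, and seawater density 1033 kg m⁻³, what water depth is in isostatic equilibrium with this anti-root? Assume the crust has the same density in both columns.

Replacing a thickness d of crust by seawater at the top must be balanced by replacing crust with mantle at the base: d (ρ_c − ρ_w) = a (ρ_m − ρ_c).
d = a (ρ_m − ρ_c)/(ρ_c − ρ_w) = 17.4 km × 386/1845 = 3.64 km.

3.64 km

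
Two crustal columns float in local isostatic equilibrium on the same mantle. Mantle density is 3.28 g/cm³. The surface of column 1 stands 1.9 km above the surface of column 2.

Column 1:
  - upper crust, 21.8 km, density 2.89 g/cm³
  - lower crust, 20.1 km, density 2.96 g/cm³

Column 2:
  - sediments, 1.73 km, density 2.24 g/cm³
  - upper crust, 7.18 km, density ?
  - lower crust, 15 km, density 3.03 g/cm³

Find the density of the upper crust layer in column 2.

2.84 g/cm³

Take the compensation level at the base of the deeper column (depth z_c below the surface of column 1) and equate Σ ρ_i t_i down to z_c; mantle fills any gap and the z_c terms cancel.
Column 1: 21.8×2.89 + 20.1×2.96 + (z_c − 41.9)×3.28
Column 2: 1.9×0 + 1.73×2.24 + 7.18×ρ + 15×3.03 + (z_c − 1.9 − 23.91)×3.28
The z_c×3.28 term appears on both sides and cancels. Collect the known terms of each column as K = Σ(ρt)_known − 3.28 × (depth of known layers): K_1 = 122.498 − 3.28×41.9 = −14.934; K_2 = 49.3252 − 3.28×(1.9 + 23.91) = −35.3316.
Balance: K_1 = K_2 + 7.18×ρ, so ρ = (K_1 − K_2)/7.18 = 20.3976/7.18 = 2.84 g/cm³.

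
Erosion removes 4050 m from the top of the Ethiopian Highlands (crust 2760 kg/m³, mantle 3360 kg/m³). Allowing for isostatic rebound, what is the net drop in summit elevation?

723 m

Rebound u = e ρ_c/ρ_m = 4050 m × 2760/3360 = 3327 m.
Net surface drop = e − u = 4050 m − 3327 m = e (ρ_m − ρ_c)/ρ_m = 723 m.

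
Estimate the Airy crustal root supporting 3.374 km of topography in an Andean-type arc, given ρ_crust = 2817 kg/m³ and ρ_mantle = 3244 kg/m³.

22.3 km

Balancing pressure at the compensation depth: the weight of the topography is balanced by the buoyancy of the root, ρ_c h = (ρ_m − ρ_c) r.
r = h · ρ_c / (ρ_m − ρ_c) = 3.374 km × 2817 / (3244 − 2817) = 22.3 km.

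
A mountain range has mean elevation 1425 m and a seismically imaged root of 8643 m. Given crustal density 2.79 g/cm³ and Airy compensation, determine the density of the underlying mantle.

3.25 g/cm³

Airy balance: ρ_c h = (ρ_m − ρ_c) r → ρ_m = ρ_c (1 + h/r).
ρ_m = 2.79 × (1 + 1425 m/8643 m) = 3.25 g/cm³.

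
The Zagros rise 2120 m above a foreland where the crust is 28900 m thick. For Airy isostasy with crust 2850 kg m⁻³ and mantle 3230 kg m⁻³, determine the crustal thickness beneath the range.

46900 m

Root depth r = h ρ_c / (ρ_m − ρ_c) = 2120 m × 2850 / 380 = 15900 m.
Total thickness = T + h + r = 28900 m + 2120 m + 15900 m = 46900 m.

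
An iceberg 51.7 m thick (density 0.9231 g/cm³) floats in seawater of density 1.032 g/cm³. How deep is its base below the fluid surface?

Draft d = t ρ_obj/ρ_fluid = 51.7 m × 0.9231/1.032 = 46.2 m.

46.2 m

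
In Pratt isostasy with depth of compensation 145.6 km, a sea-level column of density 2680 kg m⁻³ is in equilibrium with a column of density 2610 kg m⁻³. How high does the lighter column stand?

ρ_ref D = ρ (D + h) → h = D (ρ_ref − ρ)/ρ.
h = 145.6 km × (2680 − 2610)/2610 = 3.9 km.

3.9 km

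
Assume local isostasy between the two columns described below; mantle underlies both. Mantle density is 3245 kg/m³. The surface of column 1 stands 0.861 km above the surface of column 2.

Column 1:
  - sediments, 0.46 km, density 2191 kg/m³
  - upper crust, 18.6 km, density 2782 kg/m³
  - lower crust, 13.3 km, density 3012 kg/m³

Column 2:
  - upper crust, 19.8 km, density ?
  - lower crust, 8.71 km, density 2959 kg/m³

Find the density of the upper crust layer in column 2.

2900 kg/m³

Take the compensation level at the base of the deeper column (depth z_c below the surface of column 1) and equate Σ ρ_i t_i down to z_c; mantle fills any gap and the z_c terms cancel.
Column 1: 0.46×2191 + 18.6×2782 + 13.3×3012 + (z_c − 32.36)×3245
Column 2: 0.861×0 + 19.8×ρ + 8.71×2959 + (z_c − 0.861 − 28.51)×3245
The z_c×3245 term appears on both sides and cancels. Collect the known terms of each column as K = Σ(ρt)_known − 3245 × (depth of known layers): K_1 = 92812.66 − 3245×32.36 = −12195.54; K_2 = 25772.89 − 3245×(0.861 + 28.51) = −69536.005.
Balance: K_1 = K_2 + 19.8×ρ, so ρ = (K_1 − K_2)/19.8 = 57340.5/19.8 = 2900 kg/m³.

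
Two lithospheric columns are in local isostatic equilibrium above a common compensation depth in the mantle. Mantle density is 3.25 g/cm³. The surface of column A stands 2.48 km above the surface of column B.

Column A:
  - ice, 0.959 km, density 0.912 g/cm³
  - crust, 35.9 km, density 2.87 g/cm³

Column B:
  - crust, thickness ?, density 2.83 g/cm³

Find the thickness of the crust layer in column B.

18.6 km

Take the compensation level at the base of the deeper column (depth z_c below the surface of column A) and equate Σ ρ_i t_i down to z_c; mantle fills any gap and the z_c terms cancel.
Column A: 0.959×0.912 + 35.9×2.87 + (z_c − 36.859)×3.25
Column B: 2.48×0 + x×2.83 + (z_c − 2.48 − 0 − x)×3.25
The z_c×3.25 term appears on both sides and cancels. Collect the known terms of each column as K = Σ(ρt)_known − 3.25 × (depth of known layers): K_A = 103.907608 − 3.25×36.859 = −15.884142; K_B = 0 − 3.25×(2.48 + 0) = −8.06.
Balance: K_A = K_B − x×(3.25 − 2.83), so x = (K_B − K_A)/(3.25 − 2.83) = 7.82414/0.42 = 18.6 km.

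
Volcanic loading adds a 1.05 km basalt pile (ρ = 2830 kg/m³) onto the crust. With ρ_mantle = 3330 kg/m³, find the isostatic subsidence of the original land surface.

0.892 km

Subaerial loading: s = t ρ_load / ρ_m.
s = 1.05 km × 2830/3330 = 0.892 km.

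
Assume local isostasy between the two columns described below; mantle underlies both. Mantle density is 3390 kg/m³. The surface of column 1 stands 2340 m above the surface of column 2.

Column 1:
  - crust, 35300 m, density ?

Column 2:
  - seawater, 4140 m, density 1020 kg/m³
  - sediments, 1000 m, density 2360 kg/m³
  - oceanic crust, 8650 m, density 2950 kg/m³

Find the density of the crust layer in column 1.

2750 kg/m³

Take the compensation level at the base of the deeper column (depth z_c below the surface of column 1) and equate Σ ρ_i t_i down to z_c; mantle fills any gap and the z_c terms cancel.
Column 1: 35300×ρ + (z_c − 35300)×3390
Column 2: 2340×0 + 4140×1020 + 1000×2360 + 8650×2950 + (z_c − 2340 − 13790)×3390
The z_c×3390 term appears on both sides and cancels. Collect the known terms of each column as K = Σ(ρt)_known − 3390 × (depth of known layers): K_1 = 0 − 3390×35300 = −119667000; K_2 = 32100300 − 3390×(2340 + 13790) = −22580400.
Balance: K_1 + 35300×ρ = K_2, so ρ = (K_2 − K_1)/35300 = 97086600/35300 = 2750 kg/m³.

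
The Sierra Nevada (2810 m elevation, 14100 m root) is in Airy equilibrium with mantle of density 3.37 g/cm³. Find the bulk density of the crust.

ρ_c h = (ρ_m − ρ_c) r → ρ_c (h + r) = ρ_m r → ρ_c = ρ_m r / (h + r).
ρ_c = 3.37 × 14100 m / (2810 m + 14100 m) = 2.81 g/cm³.

2.81 g/cm³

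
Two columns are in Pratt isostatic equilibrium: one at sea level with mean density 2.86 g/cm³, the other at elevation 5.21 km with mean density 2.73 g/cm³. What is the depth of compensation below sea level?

109 km

ρ_ref D = ρ (D + h) → D (ρ_ref − ρ) = ρ h.
D = ρ h/(ρ_ref − ρ) = 2.73 × 5.21 km/(2.86 − 2.73) = 109 km.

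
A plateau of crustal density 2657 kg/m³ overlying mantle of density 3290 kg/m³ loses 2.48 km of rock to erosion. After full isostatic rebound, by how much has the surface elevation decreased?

0.477 km

Rebound u = e ρ_c/ρ_m = 2.48 km × 2657/3290 = 2.003 km.
Net surface drop = e − u = 2.48 km − 2.003 km = e (ρ_m − ρ_c)/ρ_m = 0.477 km.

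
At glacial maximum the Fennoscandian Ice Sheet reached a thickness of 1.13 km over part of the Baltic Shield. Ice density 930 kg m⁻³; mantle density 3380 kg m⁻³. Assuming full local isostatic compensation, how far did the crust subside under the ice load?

Balancing pressure at the compensation depth: the ice load ρ_ice t is balanced by mantle displaced below, ρ_m s.
s = t ρ_ice / ρ_m = 1.13 km × 930/3380 = 0.311 km.

0.311 km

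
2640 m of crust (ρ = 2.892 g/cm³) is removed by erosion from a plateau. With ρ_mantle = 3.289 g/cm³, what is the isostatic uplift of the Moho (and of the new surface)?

Unloading: uplift u = e ρ_c/ρ_m = 2640 m × 2.892/3.289 = 2320 m.

2320 m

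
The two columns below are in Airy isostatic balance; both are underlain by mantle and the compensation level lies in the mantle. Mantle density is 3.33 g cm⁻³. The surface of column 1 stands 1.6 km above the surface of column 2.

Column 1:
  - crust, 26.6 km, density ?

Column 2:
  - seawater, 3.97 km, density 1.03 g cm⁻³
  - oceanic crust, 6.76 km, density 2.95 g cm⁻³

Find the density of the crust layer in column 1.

2.69 g cm⁻³

Take the compensation level at the base of the deeper column (depth z_c below the surface of column 1) and equate Σ ρ_i t_i down to z_c; mantle fills any gap and the z_c terms cancel.
Column 1: 26.6×ρ + (z_c − 26.6)×3.33
Column 2: 1.6×0 + 3.97×1.03 + 6.76×2.95 + (z_c − 1.6 − 10.73)×3.33
The z_c×3.33 term appears on both sides and cancels. Collect the known terms of each column as K = Σ(ρt)_known − 3.33 × (depth of known layers): K_1 = 0 − 3.33×26.6 = −88.578; K_2 = 24.0311 − 3.33×(1.6 + 10.73) = −17.0278.
Balance: K_1 + 26.6×ρ = K_2, so ρ = (K_2 − K_1)/26.6 = 71.5502/26.6 = 2.69 g cm⁻³.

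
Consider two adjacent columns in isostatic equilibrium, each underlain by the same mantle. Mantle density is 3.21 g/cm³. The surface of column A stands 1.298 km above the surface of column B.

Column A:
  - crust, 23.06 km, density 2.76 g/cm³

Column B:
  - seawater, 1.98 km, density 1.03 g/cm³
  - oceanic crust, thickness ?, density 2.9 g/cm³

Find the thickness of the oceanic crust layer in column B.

Take the compensation level at the base of the deeper column (depth z_c below the surface of column A) and equate Σ ρ_i t_i down to z_c; mantle fills any gap and the z_c terms cancel.
Column A: 23.06×2.76 + (z_c − 23.06)×3.21
Column B: 1.298×0 + 1.98×1.03 + x×2.9 + (z_c − 1.298 − 1.98 − x)×3.21
The z_c×3.21 term appears on both sides and cancels. Collect the known terms of each column as K = Σ(ρt)_known − 3.21 × (depth of known layers): K_A = 63.6456 − 3.21×23.06 = −10.377; K_B = 2.0394 − 3.21×(1.298 + 1.98) = −8.48298.
Balance: K_A = K_B − x×(3.21 − 2.9), so x = (K_B − K_A)/(3.21 − 2.9) = 1.89402/0.31 = 6.11 km.

6.11 km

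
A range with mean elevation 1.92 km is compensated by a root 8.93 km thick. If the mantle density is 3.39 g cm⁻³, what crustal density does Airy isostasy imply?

ρ_c h = (ρ_m − ρ_c) r → ρ_c (h + r) = ρ_m r → ρ_c = ρ_m r / (h + r).
ρ_c = 3.39 × 8.93 km / (1.92 km + 8.93 km) = 2.79 g cm⁻³.

2.79 g cm⁻³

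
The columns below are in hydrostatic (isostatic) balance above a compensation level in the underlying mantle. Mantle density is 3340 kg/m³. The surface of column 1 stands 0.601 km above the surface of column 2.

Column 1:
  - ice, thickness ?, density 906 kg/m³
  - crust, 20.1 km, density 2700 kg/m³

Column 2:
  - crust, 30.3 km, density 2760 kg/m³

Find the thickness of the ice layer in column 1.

2.76 km

Take the compensation level at the base of the deeper column (depth z_c below the surface of column 1) and equate Σ ρ_i t_i down to z_c; mantle fills any gap and the z_c terms cancel.
Column 1: x×906 + 20.1×2700 + (z_c − 20.1 − x)×3340
Column 2: 0.601×0 + 30.3×2760 + (z_c − 0.601 − 30.3)×3340
The z_c×3340 term appears on both sides and cancels. Collect the known terms of each column as K = Σ(ρt)_known − 3340 × (depth of known layers): K_1 = 54270 − 3340×20.1 = −12864; K_2 = 83628 − 3340×(0.601 + 30.3) = −19581.34.
Balance: K_1 − x×(3340 − 906) = K_2, so x = (K_1 − K_2)/(3340 − 906) = 6717.34/2434 = 2.76 km.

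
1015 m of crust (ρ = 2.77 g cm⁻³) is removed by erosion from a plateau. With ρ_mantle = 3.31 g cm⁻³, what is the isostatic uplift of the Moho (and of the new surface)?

849 m

Unloading: uplift u = e ρ_c/ρ_m = 1015 m × 2.77/3.31 = 849 m.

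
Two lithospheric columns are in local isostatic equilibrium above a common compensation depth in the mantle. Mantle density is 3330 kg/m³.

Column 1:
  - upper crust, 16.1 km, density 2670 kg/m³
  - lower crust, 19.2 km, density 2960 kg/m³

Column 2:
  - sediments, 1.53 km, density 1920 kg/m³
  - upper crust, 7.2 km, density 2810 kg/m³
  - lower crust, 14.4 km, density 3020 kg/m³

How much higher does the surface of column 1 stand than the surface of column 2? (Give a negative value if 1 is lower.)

For any compensation level in the mantle, the mantle terms cancel and isostasy reduces to e = (Σt_1 − Σt_2) − (Σ(ρt)_1 − Σ(ρt)_2) / ρ_m.
Σt_1 = 35.3 km; Σt_2 = 23.13 km; Σ(ρt)_1 = 99819; Σ(ρt)_2 = 66657.6 (in km·kg/m³).
e = (35.3 − 23.13) − (99819 − 66657.6) / 3330 = 2.21 km.

2.21 km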